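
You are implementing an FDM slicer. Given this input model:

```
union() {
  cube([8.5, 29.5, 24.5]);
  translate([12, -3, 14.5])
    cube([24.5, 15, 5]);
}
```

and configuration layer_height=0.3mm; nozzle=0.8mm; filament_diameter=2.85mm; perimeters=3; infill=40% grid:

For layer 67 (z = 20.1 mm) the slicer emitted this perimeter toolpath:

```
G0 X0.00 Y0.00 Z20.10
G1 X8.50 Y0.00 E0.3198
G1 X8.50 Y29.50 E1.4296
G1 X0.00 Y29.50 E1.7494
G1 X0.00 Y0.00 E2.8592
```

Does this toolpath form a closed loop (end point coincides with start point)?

yes

Start point (G0): (0.00, 0.00). End point (last G1): the path returns to the start — closed.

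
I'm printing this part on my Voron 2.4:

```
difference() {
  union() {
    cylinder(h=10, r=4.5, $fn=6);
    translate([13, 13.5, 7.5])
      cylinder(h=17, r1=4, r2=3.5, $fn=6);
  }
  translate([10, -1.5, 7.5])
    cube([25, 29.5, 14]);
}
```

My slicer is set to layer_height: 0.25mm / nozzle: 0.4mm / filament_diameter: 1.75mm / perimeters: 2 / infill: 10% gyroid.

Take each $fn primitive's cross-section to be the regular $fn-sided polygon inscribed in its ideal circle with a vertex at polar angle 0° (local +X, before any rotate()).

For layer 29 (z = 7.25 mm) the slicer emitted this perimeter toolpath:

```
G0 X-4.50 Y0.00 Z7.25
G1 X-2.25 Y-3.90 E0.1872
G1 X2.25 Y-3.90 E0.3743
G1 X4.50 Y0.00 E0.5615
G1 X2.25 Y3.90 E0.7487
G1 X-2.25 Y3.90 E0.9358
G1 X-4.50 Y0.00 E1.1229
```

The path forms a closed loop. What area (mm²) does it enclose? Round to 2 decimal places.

Apply the shoelace formula to the sequence of (X, Y) vertices; enclosed area = 52.65 mm².

52.65 mm²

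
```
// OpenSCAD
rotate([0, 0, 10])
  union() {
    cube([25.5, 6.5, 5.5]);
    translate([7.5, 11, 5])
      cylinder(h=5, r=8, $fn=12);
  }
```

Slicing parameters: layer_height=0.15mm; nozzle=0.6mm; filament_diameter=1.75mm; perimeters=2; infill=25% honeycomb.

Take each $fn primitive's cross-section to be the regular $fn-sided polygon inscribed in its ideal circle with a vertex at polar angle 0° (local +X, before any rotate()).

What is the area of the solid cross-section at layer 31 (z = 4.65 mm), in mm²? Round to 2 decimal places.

At z = 4.65 mm: the 25.5×6.5 cube contributes its full rectangle (area 165.75 mm²); the cylinder at (7.5, 11) does not reach this height (z outside [5, 10]); Combining (union): only the 25.5×6.5 cube is present, so the union is just that shape — area = 165.75 mm²; (whole slice rotated 10° about Z — lengths, areas and connectivity unchanged). Overall, the cross-section is a single solid region. Net area = 165.75 mm².

165.75 mm²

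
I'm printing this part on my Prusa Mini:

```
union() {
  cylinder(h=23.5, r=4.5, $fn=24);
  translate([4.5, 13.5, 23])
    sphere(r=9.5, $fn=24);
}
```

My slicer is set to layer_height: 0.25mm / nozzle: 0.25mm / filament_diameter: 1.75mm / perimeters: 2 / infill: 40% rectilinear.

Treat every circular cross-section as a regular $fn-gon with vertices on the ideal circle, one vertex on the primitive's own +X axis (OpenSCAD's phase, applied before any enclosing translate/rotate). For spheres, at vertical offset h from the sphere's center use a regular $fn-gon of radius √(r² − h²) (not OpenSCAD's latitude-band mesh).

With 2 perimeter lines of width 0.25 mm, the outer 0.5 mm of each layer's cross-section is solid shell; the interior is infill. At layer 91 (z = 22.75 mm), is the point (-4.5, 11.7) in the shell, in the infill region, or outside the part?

shell

At z = 22.75 mm: the r=4.5 cylinder contributes a regular 24-gon of circumradius 4.5; the sphere at (4.5, 13.5): section is a regular 24-gon, circumradius = √(r²−h²) = √(9.5²−0.25²) = 9.497; Merging all regions: the 2 present regions are separate (no shared area or edge), so areas and boundary lengths simply add and each stays a separate island — 2 connected regions. Overall, the cross-section has 2 separate islands. The nearest boundary edge runs (-4.67, 11.04)→(-5.00, 13.50); distance from the point to it = 0.26 mm. (Shell/infill is judged within the island containing the point — the largest one.) The point is inside the cross-section, 0.26 mm from the nearest boundary — within the 0.5 mm shell band (2 × 0.25).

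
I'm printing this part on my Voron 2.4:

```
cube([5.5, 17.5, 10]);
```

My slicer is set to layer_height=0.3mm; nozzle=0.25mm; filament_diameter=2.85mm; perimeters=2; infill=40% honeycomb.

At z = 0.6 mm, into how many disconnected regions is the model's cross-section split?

1

At z = 0.6 mm: the 5.5×17.5 cube contributes its full rectangle. The result has 1 disconnected region.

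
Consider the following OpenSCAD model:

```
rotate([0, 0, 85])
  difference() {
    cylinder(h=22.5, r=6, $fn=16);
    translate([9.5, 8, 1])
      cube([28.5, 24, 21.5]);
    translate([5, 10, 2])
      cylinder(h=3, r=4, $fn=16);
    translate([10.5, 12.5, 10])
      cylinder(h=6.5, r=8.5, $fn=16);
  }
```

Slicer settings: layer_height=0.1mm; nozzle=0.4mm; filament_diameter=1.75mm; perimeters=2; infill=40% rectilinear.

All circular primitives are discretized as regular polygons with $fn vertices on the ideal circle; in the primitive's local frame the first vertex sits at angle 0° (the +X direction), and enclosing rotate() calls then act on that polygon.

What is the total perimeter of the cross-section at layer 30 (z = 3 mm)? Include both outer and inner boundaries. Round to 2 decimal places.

37.46 mm

At z = 3 mm: the cylinder: section is a regular 16-gon, circumradius r=6 (perimeter = 2·16·6.000·sin(180°/16) = 37.46 mm); the cube at (9.5, 8) (footprint 28.5×24) is included at this height (perimeter 105.00 mm); the r=4 cylinder at (5, 10) gives a regular 16-gon of circumradius 4 (constant along its height) (perimeter = 2·16·4.000·sin(180°/16) = 24.97 mm); the cylinder at (10.5, 12.5) does not reach this height (z outside [10, 16.5]); After the difference (first − rest): starting from the r=6 cylinder, the 28.5×24 cube at (9.5, 8) misses the remaining region (no effect); the r=4 cylinder at (5, 10) misses the remaining region (no effect) — boundary = 37.46 mm; (whole slice rotated 85° about Z — lengths, areas and connectivity unchanged). Overall, the cross-section is a single solid region. Total boundary length (outer) = 37.46 mm.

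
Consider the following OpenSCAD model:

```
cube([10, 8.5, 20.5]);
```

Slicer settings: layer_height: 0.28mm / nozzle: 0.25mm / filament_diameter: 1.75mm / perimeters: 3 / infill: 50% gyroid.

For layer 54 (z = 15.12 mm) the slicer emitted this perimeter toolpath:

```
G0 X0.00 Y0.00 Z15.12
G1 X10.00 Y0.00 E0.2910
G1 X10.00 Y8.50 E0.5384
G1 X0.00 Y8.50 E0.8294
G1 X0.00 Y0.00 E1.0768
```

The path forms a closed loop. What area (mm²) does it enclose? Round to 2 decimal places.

Apply the shoelace formula to the sequence of (X, Y) vertices; enclosed area = 85.00 mm².

85.00 mm²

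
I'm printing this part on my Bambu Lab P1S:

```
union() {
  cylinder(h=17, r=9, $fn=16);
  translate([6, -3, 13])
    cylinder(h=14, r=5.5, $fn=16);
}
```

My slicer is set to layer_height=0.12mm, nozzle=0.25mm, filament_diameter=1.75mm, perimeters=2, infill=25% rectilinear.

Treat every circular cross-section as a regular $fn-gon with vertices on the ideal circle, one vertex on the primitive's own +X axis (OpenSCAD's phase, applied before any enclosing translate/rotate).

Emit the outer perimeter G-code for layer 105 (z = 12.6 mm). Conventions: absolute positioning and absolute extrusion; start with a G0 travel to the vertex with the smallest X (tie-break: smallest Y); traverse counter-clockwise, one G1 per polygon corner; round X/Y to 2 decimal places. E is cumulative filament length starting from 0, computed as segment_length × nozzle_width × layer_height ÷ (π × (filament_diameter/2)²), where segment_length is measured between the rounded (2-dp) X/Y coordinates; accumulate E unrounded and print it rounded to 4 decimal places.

At z = 12.6 mm: the cylinder: section is a regular 16-gon, circumradius r=9; the cylinder at (6, -3) does not reach this height (z outside [13, 27]); Combining (union): only the r=9 cylinder is present, so the union is just that shape — 1 connected region. The outline is a single polygon with 16 vertices. Extrusion per mm of travel: 0.25 × 0.12 / (π × 0.875²) = 0.012473. Accumulating E over each segment gives final E = 0.7004.

G0 X-9.00 Y0.00 Z12.60
G1 X-8.31 Y-3.44 E0.0438
G1 X-6.36 Y-6.36 E0.0876
G1 X-3.44 Y-8.31 E0.1313
G1 X0.00 Y-9.00 E0.1751
G1 X3.44 Y-8.31 E0.2189
G1 X6.36 Y-6.36 E0.2627
G1 X8.31 Y-3.44 E0.3065
G1 X9.00 Y0.00 E0.3502
G1 X8.31 Y3.44 E0.3940
G1 X6.36 Y6.36 E0.4378
G1 X3.44 Y8.31 E0.4816
G1 X0.00 Y9.00 E0.5253
G1 X-3.44 Y8.31 E0.5691
G1 X-6.36 Y6.36 E0.6129
G1 X-8.31 Y3.44 E0.6567
G1 X-9.00 Y0.00 E0.7004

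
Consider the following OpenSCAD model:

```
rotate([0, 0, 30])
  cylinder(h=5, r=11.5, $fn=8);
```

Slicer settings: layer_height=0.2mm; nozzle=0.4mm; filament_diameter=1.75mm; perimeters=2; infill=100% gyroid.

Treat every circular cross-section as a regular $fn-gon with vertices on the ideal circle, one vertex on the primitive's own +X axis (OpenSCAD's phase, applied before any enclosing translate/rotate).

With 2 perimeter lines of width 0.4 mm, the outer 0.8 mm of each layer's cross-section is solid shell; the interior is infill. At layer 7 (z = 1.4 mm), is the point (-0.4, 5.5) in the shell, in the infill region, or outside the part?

infill

At z = 1.4 mm: the r=11.5 cylinder contributes a regular 8-gon of circumradius 11.5; (whole slice rotated 30° about Z — lengths, areas and connectivity unchanged). Overall, the cross-section is a single solid region. Undo the 30° rotation: the query point maps to (2.404, 4.963) in the un-rotated model frame. The nearest boundary edge runs (8.13, 8.13)→(0.00, 11.50); distance from the point to it = 5.12 mm. The point is inside the cross-section and 5.12 mm from the nearest boundary — more than the 0.8 mm shell width (2 × 0.4), so it's in the infill interior.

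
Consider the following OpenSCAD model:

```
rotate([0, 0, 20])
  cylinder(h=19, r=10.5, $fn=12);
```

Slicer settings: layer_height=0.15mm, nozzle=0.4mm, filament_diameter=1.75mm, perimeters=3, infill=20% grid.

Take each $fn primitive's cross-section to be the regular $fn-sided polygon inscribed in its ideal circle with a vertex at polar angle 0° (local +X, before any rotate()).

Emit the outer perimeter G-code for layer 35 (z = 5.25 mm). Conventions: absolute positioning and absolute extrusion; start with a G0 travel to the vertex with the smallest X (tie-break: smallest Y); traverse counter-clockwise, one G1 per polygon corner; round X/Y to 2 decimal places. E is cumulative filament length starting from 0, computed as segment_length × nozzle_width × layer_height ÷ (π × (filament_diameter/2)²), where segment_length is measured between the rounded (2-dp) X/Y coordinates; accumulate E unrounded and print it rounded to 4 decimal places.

At z = 5.25 mm: the r=10.5 cylinder gives a regular 12-gon of circumradius 10.5 (constant along its height); (rotated 20° about Z; rotation is an isometry so areas/perimeters/island counts are preserved). The outline is a single polygon with 12 vertices. Extrusion per mm of travel: 0.4 × 0.15 / (π × 0.875²) = 0.024945. Accumulating E over each segment gives final E = 1.6269.

G0 X-10.34 Y1.82 Z5.25
G1 X-9.87 Y-3.59 E0.1355
G1 X-6.75 Y-8.04 E0.2710
G1 X-1.82 Y-10.34 E0.4067
G1 X3.59 Y-9.87 E0.5422
G1 X8.04 Y-6.75 E0.6778
G1 X10.34 Y-1.82 E0.8135
G1 X9.87 Y3.59 E0.9489
G1 X6.75 Y8.04 E1.0845
G1 X1.82 Y10.34 E1.2202
G1 X-3.59 Y9.87 E1.3557
G1 X-8.04 Y6.75 E1.4912
G1 X-10.34 Y1.82 E1.6269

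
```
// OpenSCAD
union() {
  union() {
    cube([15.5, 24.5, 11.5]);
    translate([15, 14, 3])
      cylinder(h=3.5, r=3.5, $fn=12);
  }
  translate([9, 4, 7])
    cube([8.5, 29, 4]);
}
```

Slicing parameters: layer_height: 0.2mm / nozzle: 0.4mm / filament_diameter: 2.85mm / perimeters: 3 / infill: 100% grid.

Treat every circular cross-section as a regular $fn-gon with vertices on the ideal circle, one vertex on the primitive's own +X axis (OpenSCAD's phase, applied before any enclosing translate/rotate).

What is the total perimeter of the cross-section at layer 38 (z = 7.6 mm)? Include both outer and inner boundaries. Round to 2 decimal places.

101.00 mm

At z = 7.6 mm: the 15.5×24.5 cube contributes its full rectangle (perimeter 80.00 mm); the cylinder at (15, 14) is absent (z outside [3, 6.5]); Taking the union: only the 15.5×24.5 cube is present, so the union is just that shape — boundary = 80.00 mm; the cube at (9, 4) is present — its section is the full 8.5×29 rectangle (perimeter 75.00 mm); Merging all regions: the regions partially overlap (shared area 133.25 mm²), so the edge portions inside another operand are dropped and the merged outline is re-measured after clipping — boundary = 101.00 mm. Overall, the cross-section is a single solid region. Total boundary length (outer) = 101.00 mm.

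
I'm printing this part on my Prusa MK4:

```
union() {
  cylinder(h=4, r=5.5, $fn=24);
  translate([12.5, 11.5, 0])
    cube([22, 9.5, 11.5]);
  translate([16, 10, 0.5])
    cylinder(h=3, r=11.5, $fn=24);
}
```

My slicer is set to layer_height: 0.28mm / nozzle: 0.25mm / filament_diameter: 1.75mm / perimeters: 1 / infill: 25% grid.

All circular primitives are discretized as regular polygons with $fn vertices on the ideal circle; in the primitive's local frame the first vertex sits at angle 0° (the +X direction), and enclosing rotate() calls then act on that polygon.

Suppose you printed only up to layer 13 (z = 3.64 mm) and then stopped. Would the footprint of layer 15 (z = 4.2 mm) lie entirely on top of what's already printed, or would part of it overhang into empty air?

Compare the two slices. At z = 3.64: the cylinder: section is a regular 24-gon, circumradius r=5.5 (area = (24/2)·5.500²·sin(360°/24) = 93.95 mm²); the cube at (12.5, 11.5) is present — its section is the full 22×9.5 rectangle (area 209.00 mm²); the cylinder at (16, 10) is absent (z outside [0.5, 3.5]); Merging all regions: the 2 present regions are separate (no shared area or edge), so areas and boundary lengths simply add and each stays a separate island — area = 302.95 mm². At z = 4.2: the cylinder is not intersected at this z (z outside [0, 4]); the cube at (12.5, 11.5) (footprint 22×9.5) is included at this height (area 209.00 mm²); the cylinder at (16, 10) is not intersected at this z (z outside [0.5, 3.5]); Taking the union: only the 22×9.5 cube at (12.5, 11.5) is present, so the union is just that shape — area = 209.00 mm². Checking containment: the cross-section at z = 4.2 is a subset of the cross-section at z = 3.64.

entirely on top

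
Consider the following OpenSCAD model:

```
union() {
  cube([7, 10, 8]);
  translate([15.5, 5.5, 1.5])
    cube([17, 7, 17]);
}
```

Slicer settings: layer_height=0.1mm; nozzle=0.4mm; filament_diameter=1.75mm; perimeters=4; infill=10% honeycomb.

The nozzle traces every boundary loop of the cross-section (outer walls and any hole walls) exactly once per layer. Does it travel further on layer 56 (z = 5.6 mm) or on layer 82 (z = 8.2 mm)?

Layer 56 (z = 5.6): the 7×10 cube contributes its full rectangle (perimeter 34.00 mm); the 17×7 cube at (15.5, 5.5) contributes its full rectangle (perimeter 48.00 mm); Merging all regions: the 2 present regions are separate (no shared area or edge), so areas and boundary lengths simply add and each stays a separate island — boundary = 82.00 mm. So its perimeter = 82.00 mm. Layer 82 (z = 8.2): the cube does not reach this height (z outside [0, 8]); the 17×7 cube at (15.5, 5.5) contributes its full rectangle (perimeter 48.00 mm); Taking the union: only the 17×7 cube at (15.5, 5.5) is present, so the union is just that shape — boundary = 48.00 mm. So its perimeter = 48.00 mm. Layer 56 is larger (82.00 vs 48.00 mm).

layer 56 (z = 5.6 mm)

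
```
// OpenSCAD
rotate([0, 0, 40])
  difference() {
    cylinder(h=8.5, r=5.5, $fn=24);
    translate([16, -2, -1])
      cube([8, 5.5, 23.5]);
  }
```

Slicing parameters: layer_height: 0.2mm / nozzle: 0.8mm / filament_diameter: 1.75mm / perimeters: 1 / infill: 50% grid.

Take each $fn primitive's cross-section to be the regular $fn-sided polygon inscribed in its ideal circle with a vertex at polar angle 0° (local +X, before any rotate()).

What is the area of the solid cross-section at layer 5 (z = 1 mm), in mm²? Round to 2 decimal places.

At z = 1 mm: the r=5.5 cylinder gives a regular 24-gon of circumradius 5.5 (constant along its height) (area = (24/2)·5.500²·sin(360°/24) = 93.95 mm²); the cube at (16, -2) is present — its section is the full 8×5.5 rectangle (area 44.00 mm²); Subtracting the remaining from the first: starting from the r=5.5 cylinder (93.95 mm²), the 8×5.5 cube at (16, -2) misses the remaining region (no effect) — area = 93.95 mm²; (whole slice rotated 40° about Z — lengths, areas and connectivity unchanged). Overall, the cross-section is a single solid region. Net area = 93.95 mm².

93.95 mm²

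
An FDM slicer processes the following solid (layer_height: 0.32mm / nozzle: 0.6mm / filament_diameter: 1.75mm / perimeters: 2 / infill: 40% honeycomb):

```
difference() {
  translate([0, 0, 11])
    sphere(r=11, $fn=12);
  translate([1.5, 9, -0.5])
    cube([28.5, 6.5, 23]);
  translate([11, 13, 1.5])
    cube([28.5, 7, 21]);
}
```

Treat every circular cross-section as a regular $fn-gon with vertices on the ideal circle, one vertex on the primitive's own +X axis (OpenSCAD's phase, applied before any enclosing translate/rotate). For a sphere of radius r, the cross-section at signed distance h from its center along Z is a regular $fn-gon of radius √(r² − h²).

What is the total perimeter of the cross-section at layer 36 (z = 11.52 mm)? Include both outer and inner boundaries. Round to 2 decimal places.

69.48 mm

At z = 11.52 mm: the sphere: section is a regular 12-gon, circumradius = √(r²−h²) = √(11²−0.52²) = 10.988 (perimeter = 2·12·10.988·sin(180°/12) = 68.25 mm); the 28.5×6.5 cube at (1.5, 9) contributes its full rectangle (perimeter 70.00 mm); the cube at (11, 13) (footprint 28.5×7) is included at this height (perimeter 71.00 mm); After the difference (first − rest): starting from the r=11 sphere, the 28.5×6.5 cube at (1.5, 9) partially overlaps it — only the 4.33 mm² overlap (of its 185.25 mm²) is removed, clipping the outline; the 28.5×7 cube at (11, 13) misses the remaining region (no effect) — boundary = 69.48 mm. Overall, the cross-section is a single solid region. Total boundary length (outer) = 69.48 mm.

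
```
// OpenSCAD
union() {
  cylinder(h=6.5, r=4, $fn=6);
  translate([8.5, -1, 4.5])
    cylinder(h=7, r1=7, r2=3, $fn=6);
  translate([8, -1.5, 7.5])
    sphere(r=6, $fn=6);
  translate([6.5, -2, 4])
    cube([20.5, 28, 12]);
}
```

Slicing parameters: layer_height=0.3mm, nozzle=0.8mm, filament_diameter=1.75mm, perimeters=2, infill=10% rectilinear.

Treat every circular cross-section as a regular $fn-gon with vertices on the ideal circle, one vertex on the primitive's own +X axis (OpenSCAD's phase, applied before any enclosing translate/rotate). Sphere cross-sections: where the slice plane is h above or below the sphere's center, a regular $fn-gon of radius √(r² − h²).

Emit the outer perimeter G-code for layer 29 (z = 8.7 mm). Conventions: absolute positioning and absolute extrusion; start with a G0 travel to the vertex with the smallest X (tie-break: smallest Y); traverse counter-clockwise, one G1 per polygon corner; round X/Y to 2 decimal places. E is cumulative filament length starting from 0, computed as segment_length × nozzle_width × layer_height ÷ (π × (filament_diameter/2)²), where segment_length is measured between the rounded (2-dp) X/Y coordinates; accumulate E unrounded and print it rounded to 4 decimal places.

G0 X2.12 Y-1.50 Z8.70
G1 X5.06 Y-6.59 E0.5865
G1 X10.94 Y-6.59 E1.1732
G1 X13.59 Y-2.00 E1.7021
G1 X27.00 Y-2.00 E3.0401
G1 X27.00 Y26.00 E5.8340
G1 X6.50 Y26.00 E7.8795
G1 X6.50 Y3.59 E10.1156
G1 X5.06 Y3.59 E10.2592
G1 X2.12 Y-1.50 E10.8458

At z = 8.7 mm: the cylinder does not reach this height (z outside [0, 6.5]); the cone at (8.5, -1) contributes a regular 6-gon of circumradius 4.600 (interpolated between r1=7 and r2=3 at t=0.600); the sphere at (8, -1.5): section is a regular 6-gon, circumradius = √(r²−h²) = √(6²−1.2²) = 5.879; the cube at (6.5, -2) (footprint 20.5×28) is included at this height; Merging all regions: the regions partially overlap (shared area 88.68 mm²), so overlapping operands fuse into one piece — 1 connected region. The outline is a single polygon with 9 vertices. Extrusion per mm of travel: 0.8 × 0.3 / (π × 0.875²) = 0.099780. Accumulating E over each segment gives final E = 10.8458.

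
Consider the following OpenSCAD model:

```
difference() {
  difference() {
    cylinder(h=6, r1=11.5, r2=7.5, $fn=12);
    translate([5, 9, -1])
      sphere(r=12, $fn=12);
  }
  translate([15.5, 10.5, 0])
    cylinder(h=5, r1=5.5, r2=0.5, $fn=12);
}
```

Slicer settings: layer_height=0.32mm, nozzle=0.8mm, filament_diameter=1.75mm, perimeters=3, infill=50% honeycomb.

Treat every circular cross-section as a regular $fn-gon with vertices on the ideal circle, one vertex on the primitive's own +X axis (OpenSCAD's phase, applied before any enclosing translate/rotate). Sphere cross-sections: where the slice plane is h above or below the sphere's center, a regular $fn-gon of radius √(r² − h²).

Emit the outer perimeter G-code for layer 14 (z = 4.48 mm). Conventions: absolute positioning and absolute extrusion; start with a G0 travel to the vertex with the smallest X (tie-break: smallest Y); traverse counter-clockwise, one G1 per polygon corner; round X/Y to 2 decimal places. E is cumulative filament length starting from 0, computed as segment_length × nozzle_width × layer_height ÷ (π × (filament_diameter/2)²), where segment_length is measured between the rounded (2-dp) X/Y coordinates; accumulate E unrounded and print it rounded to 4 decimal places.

At z = 4.48 mm: the cone (r1=11.5→r2=7.5) has section circumradius 8.513 here — a regular 12-gon; the r=12 sphere at (5, 9) slices to a regular 12-gon of circumradius 10.676 (√(r²−h²) with h=5.48 from center); Subtracting the remaining from the first: starting from the cone, the r=12 sphere at (5, 9) partially overlaps it — only the 92.16 mm² overlap (of its 341.91 mm²) is removed, clipping the outline — 1 connected region; the cone at (15.5, 10.5) (r1=5.5→r2=0.5) has section circumradius 1.020 here — a regular 12-gon; Subtracting the remaining from the first: starting from that combined region, the cone at (15.5, 10.5) misses the remaining region (no effect) — 1 connected region. The outline is a single polygon with 12 vertices. Extrusion per mm of travel: 0.8 × 0.32 / (π × 0.875²) = 0.106432. Accumulating E over each segment gives final E = 5.4126.

G0 X-8.51 Y0.00 Z4.48
G1 X-7.37 Y-4.26 E0.4694
G1 X-4.26 Y-7.37 E0.9375
G1 X0.00 Y-8.51 E1.4068
G1 X4.26 Y-7.37 E1.8762
G1 X7.37 Y-4.26 E2.3443
G1 X8.30 Y-0.79 E2.7266
G1 X5.00 Y-1.68 E3.0904
G1 X-0.34 Y-0.25 E3.6788
G1 X-4.25 Y3.66 E4.2673
G1 X-5.03 Y6.60 E4.5911
G1 X-7.37 Y4.26 E4.9433
G1 X-8.51 Y0.00 E5.4126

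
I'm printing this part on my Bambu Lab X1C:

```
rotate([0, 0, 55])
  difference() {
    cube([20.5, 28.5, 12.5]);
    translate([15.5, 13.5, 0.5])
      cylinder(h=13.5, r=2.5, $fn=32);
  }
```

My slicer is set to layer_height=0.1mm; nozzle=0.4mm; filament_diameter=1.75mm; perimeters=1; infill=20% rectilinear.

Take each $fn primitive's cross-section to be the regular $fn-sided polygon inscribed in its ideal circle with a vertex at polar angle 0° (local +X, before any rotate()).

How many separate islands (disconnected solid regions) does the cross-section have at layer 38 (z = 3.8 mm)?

1

At z = 3.8 mm: the cube (footprint 20.5×28.5) is included at this height; the r=2.5 cylinder at (15.5, 13.5) gives a regular 32-gon of circumradius 2.5 (constant along its height); After the difference (first − rest): starting from the 20.5×28.5 cube, the r=2.5 cylinder at (15.5, 13.5) lies wholly inside it (removes its full 19.51 mm² and its 15.68 mm outline becomes a hole wall) — 1 connected region with 1 hole; (rotated 55° about Z; rotation is an isometry so areas/perimeters/island counts are preserved). Overall, the cross-section is one region with 1 hole. Island count = 1.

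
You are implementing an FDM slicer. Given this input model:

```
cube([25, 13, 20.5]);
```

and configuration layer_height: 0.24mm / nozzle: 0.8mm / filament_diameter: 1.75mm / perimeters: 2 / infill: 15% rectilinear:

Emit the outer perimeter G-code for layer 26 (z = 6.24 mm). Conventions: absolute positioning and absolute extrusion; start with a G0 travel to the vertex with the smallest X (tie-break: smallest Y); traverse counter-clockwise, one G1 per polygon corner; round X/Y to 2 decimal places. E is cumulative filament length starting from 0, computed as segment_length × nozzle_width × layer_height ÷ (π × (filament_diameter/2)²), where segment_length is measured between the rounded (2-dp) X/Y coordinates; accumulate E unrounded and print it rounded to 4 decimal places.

At z = 6.24 mm: the cube (footprint 25×13) is included at this height. The outline is a single polygon with 4 vertices. Extrusion per mm of travel: 0.8 × 0.24 / (π × 0.875²) = 0.079824. Accumulating E over each segment gives final E = 6.0666.

G0 X0.00 Y0.00 Z6.24
G1 X25.00 Y0.00 E1.9956
G1 X25.00 Y13.00 E3.0333
G1 X0.00 Y13.00 E5.0289
G1 X0.00 Y0.00 E6.0666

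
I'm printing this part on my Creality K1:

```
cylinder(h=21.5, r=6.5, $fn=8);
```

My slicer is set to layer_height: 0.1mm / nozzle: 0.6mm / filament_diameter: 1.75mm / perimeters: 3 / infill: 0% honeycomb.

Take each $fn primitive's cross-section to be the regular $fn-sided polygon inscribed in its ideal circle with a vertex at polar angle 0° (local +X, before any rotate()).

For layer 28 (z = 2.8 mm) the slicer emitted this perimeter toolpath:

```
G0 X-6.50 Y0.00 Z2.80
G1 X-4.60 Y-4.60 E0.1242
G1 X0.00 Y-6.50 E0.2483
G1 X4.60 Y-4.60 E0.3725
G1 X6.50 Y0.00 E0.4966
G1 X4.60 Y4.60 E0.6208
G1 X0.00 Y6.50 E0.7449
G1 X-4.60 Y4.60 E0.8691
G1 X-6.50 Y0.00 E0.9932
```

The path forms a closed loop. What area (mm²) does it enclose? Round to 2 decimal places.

Apply the shoelace formula to the sequence of (X, Y) vertices; enclosed area = 119.60 mm².

119.60 mm²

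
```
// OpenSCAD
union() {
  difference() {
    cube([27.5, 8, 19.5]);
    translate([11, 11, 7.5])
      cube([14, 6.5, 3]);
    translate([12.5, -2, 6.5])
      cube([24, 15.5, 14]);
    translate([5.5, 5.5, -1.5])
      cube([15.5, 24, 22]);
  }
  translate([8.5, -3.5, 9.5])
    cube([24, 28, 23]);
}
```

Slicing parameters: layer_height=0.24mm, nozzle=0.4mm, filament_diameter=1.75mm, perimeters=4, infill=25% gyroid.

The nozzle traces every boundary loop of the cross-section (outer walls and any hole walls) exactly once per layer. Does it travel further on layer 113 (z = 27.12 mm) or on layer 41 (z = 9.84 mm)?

layer 41 (z = 9.84 mm)

Layer 113 (z = 27.12): the cube is absent (z outside [0, 19.5]); the cube at (11, 11) does not reach this height (z outside [7.5, 10.5]); the cube at (12.5, -2) is not intersected at this z (z outside [6.5, 20.5]); the cube at (5.5, 5.5) is absent (z outside [-1.5, 20.5]); After the difference (first − rest): the first operand is absent here, so nothing remains; the cube at (8.5, -3.5) is present — its section is the full 24×28 rectangle (perimeter 104.00 mm); Merging all regions: only the 24×28 cube at (8.5, -3.5) is present, so the union is just that shape — boundary = 104.00 mm. So its perimeter = 104.00 mm. Layer 41 (z = 9.84): the 27.5×8 cube contributes its full rectangle (perimeter 71.00 mm); the cube at (11, 11) (footprint 14×6.5) is included at this height (perimeter 41.00 mm); the cube at (12.5, -2) is present — its section is the full 24×15.5 rectangle (perimeter 79.00 mm); the cube at (5.5, 5.5) (footprint 15.5×24) is included at this height (perimeter 79.00 mm); Subtracting the remaining from the first: starting from the 27.5×8 cube, the 14×6.5 cube at (11, 11) misses the remaining region (no effect); the 24×15.5 cube at (12.5, -2) partially overlaps it — only the 120.00 mm² overlap (of its 372.00 mm²) is removed, clipping the outline; the 15.5×24 cube at (5.5, 5.5) partially overlaps it — only the 17.50 mm² overlap (of its 372.00 mm²) is removed, clipping the outline — boundary = 41.00 mm; the cube at (8.5, -3.5) is present — its section is the full 24×28 rectangle (perimeter 104.00 mm); Combining (union): the regions partially overlap (shared area 22.00 mm²), so the edge portions inside another operand are dropped and the merged outline is re-measured after clipping — boundary = 126.00 mm. So its perimeter = 126.00 mm. Layer 41 is larger (126.00 vs 104.00 mm).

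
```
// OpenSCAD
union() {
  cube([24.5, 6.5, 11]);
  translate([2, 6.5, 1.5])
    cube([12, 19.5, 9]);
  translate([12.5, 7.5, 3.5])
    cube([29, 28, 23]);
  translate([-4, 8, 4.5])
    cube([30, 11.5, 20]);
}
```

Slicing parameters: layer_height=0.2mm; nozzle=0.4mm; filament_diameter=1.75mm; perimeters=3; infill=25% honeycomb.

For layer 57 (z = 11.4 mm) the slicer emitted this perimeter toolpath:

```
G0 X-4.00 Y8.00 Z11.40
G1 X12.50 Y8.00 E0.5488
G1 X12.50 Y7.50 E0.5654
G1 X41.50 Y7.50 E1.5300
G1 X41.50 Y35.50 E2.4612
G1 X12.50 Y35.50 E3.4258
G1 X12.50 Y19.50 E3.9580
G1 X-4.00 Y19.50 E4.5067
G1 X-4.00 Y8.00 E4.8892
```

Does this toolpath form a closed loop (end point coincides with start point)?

yes

Start point (G0): (-4.00, 8.00). End point (last G1): the path returns to the start — closed.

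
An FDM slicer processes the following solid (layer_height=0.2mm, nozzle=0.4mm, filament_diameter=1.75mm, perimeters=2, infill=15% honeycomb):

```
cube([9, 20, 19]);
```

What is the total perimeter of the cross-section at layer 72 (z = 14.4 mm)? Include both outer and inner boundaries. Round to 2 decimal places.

At z = 14.4 mm: the cube (footprint 9×20) is included at this height (perimeter 58.00 mm). Overall, the cross-section is a single solid region. Total boundary length (outer) = 58.00 mm.

58.00 mm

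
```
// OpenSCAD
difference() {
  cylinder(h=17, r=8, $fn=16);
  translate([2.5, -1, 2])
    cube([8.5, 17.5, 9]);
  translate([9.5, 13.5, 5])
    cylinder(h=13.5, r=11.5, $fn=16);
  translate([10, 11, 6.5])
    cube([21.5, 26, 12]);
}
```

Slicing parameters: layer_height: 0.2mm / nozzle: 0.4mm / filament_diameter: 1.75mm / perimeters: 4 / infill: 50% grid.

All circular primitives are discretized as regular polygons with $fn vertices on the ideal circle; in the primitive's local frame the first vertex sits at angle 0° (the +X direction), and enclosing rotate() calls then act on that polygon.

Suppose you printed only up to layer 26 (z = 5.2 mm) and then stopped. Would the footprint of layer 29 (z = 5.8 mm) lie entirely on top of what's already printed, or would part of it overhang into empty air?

Compare the two slices. At z = 5.2: the r=8 cylinder contributes a regular 16-gon of circumradius 8 (area = (16/2)·8.000²·sin(360°/16) = 195.93 mm²); the cube at (2.5, -1) is present — its section is the full 8.5×17.5 rectangle (area 148.75 mm²); the r=11.5 cylinder at (9.5, 13.5) gives a regular 16-gon of circumradius 11.5 (constant along its height) (area = (16/2)·11.500²·sin(360°/16) = 404.88 mm²); the cube at (10, 11) is absent (z outside [6.5, 18.5]); Subtracting the remaining from the first: starting from the r=8 cylinder (195.93 mm²), the 8.5×17.5 cube at (2.5, -1) partially overlaps it — only the 35.01 mm² overlap (of its 148.75 mm²) is removed, clipping the outline; the r=11.5 cylinder at (9.5, 13.5) partially overlaps it — only the 5.09 mm² overlap (of its 404.88 mm²) is removed, clipping the outline — area = 155.84 mm². At z = 5.8: the r=8 cylinder gives a regular 16-gon of circumradius 8 (constant along its height) (area = (16/2)·8.000²·sin(360°/16) = 195.93 mm²); the cube at (2.5, -1) is present — its section is the full 8.5×17.5 rectangle (area 148.75 mm²); the r=11.5 cylinder at (9.5, 13.5) contributes a regular 16-gon of circumradius 11.5 (area = (16/2)·11.500²·sin(360°/16) = 404.88 mm²); the cube at (10, 11) does not reach this height (z outside [6.5, 18.5]); After the difference (first − rest): starting from the r=8 cylinder (195.93 mm²), the 8.5×17.5 cube at (2.5, -1) partially overlaps it — only the 35.01 mm² overlap (of its 148.75 mm²) is removed, clipping the outline; the r=11.5 cylinder at (9.5, 13.5) partially overlaps it — only the 5.09 mm² overlap (of its 404.88 mm²) is removed, clipping the outline — area = 155.84 mm². Checking containment: the cross-section at z = 5.8 is a subset of the cross-section at z = 5.2.

entirely on top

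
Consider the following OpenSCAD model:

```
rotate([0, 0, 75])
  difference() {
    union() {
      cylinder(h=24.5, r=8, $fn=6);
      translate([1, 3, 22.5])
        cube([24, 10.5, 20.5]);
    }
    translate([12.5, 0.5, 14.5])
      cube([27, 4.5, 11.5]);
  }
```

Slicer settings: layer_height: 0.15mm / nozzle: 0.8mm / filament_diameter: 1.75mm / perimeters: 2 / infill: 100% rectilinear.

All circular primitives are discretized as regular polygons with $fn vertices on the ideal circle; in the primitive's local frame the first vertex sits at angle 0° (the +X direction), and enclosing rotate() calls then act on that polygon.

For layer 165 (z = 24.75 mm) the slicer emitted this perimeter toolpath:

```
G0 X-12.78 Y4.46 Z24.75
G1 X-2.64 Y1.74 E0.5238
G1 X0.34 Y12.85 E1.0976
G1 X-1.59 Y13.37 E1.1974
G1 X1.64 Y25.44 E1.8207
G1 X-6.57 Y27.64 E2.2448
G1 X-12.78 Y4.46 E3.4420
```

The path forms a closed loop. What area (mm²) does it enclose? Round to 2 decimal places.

Apply the shoelace formula to the sequence of (X, Y) vertices; enclosed area = 227.01 mm².

227.01 mm²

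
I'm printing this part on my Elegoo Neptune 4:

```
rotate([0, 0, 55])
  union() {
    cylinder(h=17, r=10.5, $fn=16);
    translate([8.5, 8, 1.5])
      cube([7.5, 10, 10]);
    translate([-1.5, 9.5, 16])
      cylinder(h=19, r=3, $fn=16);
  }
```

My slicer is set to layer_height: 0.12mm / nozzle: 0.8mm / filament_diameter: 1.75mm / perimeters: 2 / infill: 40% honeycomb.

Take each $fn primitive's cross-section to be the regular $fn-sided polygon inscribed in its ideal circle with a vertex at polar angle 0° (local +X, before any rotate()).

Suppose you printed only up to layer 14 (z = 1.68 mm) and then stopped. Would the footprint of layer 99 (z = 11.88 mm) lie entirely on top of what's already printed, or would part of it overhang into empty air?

Compare the two slices. At z = 1.68: the r=10.5 cylinder contributes a regular 16-gon of circumradius 10.5 (area = (16/2)·10.500²·sin(360°/16) = 337.53 mm²); the 7.5×10 cube at (8.5, 8) contributes its full rectangle (area 75.00 mm²); the cylinder at (-1.5, 9.5) is not intersected at this z (z outside [16, 35]); Merging all regions: the 2 present regions are separate (no shared area or edge), so areas and boundary lengths simply add and each stays a separate island — area = 412.53 mm²; (rotated 55° about Z; rotation is an isometry so areas/perimeters/island counts are preserved). At z = 11.88: the r=10.5 cylinder contributes a regular 16-gon of circumradius 10.5 (area = (16/2)·10.500²·sin(360°/16) = 337.53 mm²); the cube at (8.5, 8) does not reach this height (z outside [1.5, 11.5]); the cylinder at (-1.5, 9.5) is not intersected at this z (z outside [16, 35]); Combining (union): only the r=10.5 cylinder is present, so the union is just that shape — area = 337.53 mm²; (rotated 55° about Z; rotation is an isometry so areas/perimeters/island counts are preserved). Checking containment: the cross-section at z = 11.88 is a subset of the cross-section at z = 1.68.

entirely on top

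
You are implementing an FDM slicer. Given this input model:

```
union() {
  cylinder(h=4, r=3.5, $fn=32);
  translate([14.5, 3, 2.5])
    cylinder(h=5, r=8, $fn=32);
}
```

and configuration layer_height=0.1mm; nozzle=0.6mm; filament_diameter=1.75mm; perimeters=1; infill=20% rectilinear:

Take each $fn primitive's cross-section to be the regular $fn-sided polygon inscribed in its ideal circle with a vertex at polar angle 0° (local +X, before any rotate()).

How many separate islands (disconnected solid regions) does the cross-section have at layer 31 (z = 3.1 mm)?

2

At z = 3.1 mm: the r=3.5 cylinder contributes a regular 32-gon of circumradius 3.5; the r=8 cylinder at (14.5, 3) gives a regular 32-gon of circumradius 8 (constant along its height); Merging all regions: the 2 present regions are separate (no shared area or edge), so areas and boundary lengths simply add and each stays a separate island — 2 connected regions. Overall, the cross-section has 2 separate islands. Island count = 2.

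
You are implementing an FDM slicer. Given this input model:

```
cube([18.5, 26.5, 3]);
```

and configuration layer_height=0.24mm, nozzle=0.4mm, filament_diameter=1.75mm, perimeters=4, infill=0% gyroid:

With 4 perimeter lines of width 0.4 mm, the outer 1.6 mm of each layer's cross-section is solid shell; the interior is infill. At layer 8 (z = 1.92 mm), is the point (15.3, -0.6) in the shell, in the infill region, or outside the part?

outside

At z = 1.92 mm: the cube is present — its section is the full 18.5×26.5 rectangle. Overall, the cross-section is a single solid region. The nearest boundary edge runs (0.00, 0.00)→(18.50, 0.00); distance from the point to it = 0.60 mm. The point is not inside any of the regions above, so it lies outside the cross-section (0.60 mm from the nearest boundary).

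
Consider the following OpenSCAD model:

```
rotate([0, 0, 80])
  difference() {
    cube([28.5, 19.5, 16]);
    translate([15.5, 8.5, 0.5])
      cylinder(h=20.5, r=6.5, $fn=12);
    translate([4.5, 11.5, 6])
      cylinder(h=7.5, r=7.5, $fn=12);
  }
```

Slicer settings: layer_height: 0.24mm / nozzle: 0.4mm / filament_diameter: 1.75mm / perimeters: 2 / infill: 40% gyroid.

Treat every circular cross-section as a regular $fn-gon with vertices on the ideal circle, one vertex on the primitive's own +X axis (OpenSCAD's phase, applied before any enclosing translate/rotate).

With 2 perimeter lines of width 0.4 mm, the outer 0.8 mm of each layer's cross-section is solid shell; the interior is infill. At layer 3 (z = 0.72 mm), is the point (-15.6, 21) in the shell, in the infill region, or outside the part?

shell

At z = 0.72 mm: the 28.5×19.5 cube contributes its full rectangle; the r=6.5 cylinder at (15.5, 8.5) gives a regular 12-gon of circumradius 6.5 (constant along its height); the cylinder at (4.5, 11.5) is not intersected at this z (z outside [6, 13.5]); Subtracting the remaining from the first: starting from the 28.5×19.5 cube, the r=6.5 cylinder at (15.5, 8.5) lies wholly inside it (removes its full 126.75 mm² and its 40.38 mm outline becomes a hole wall) — 1 connected region with 1 hole; (whole slice rotated 80° about Z — lengths, areas and connectivity unchanged). Overall, the cross-section is one region with 1 hole. Undo the 80° rotation: the query point maps to (17.972, 19.010) in the un-rotated model frame. The nearest boundary edge runs (0.00, 19.50)→(28.50, 19.50); distance from the point to it = 0.49 mm. The point is inside the cross-section, 0.49 mm from the nearest boundary — within the 0.8 mm shell band (2 × 0.4).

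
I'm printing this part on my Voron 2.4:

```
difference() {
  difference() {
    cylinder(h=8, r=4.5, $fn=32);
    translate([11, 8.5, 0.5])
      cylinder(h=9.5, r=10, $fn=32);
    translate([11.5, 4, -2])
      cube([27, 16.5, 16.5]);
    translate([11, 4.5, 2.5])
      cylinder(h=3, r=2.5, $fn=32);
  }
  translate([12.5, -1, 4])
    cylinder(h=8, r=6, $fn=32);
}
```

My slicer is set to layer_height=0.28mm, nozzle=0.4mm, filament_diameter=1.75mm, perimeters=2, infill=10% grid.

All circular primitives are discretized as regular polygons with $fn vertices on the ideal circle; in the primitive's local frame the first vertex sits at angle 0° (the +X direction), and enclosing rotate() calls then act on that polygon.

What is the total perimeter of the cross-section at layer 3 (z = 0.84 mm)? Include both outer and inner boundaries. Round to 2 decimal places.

28.15 mm

At z = 0.84 mm: the cylinder: section is a regular 32-gon, circumradius r=4.5 (perimeter = 2·32·4.500·sin(180°/32) = 28.23 mm); the r=10 cylinder at (11, 8.5) contributes a regular 32-gon of circumradius 10 (perimeter = 2·32·10.000·sin(180°/32) = 62.73 mm); the cube at (11.5, 4) (footprint 27×16.5) is included at this height (perimeter 87.00 mm); the cylinder at (11, 4.5) does not reach this height (z outside [2.5, 5.5]); After the difference (first − rest): starting from the r=4.5 cylinder, the r=10 cylinder at (11, 8.5) partially overlaps it — only the 1.35 mm² overlap (of its 312.14 mm²) is removed, clipping the outline; the 27×16.5 cube at (11.5, 4) misses the remaining region (no effect) — boundary = 28.15 mm; the cylinder at (12.5, -1) does not reach this height (z outside [4, 12]); Subtracting the remaining from the first: none of the subtracted shapes is present at this height, so that combined region is unchanged — boundary = 28.15 mm. Overall, the cross-section is a single solid region. Total boundary length (outer) = 28.15 mm.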